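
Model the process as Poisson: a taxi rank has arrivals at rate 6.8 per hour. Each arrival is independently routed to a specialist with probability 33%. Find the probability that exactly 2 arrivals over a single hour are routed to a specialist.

Thinning: the arrivals that are routed to a specialist themselves form a Poisson process with rate 0.33 × 6.8 = 2.244 per hour.
So μ = 2.244.
P(N = 2) = e^(−2.244) · 2.244^2/2! ≈ 0.2670.

0.2670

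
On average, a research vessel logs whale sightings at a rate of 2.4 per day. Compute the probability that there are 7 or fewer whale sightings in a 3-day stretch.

Over the interval, μ = 2.4 × 3 = 7.2 (a 3-day stretch = 3 days).
P(N ≤ 7) = Σ_{j=0}^{7} e^(−μ) μ^j/j! ≈ 0.5689.

0.5689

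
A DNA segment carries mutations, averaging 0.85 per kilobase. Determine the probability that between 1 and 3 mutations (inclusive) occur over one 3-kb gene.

Over the interval, μ = 0.85 × 3 = 2.55 (a 3-kb gene = 3 kilobases).
P(1 ≤ N ≤ 3) = Σ_{j=1}^{3} e^(−2.55) · 2.55^j/j! ≈ 0.6688.

0.6688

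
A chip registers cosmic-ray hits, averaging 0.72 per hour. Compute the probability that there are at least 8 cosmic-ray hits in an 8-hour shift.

0.2237

Over the interval, μ = 0.72 × 8 = 5.76 (an 8-hour shift = 8 hours).
P(N ≥ 8) = 1 − P(N ≤ 7) = 1 − Σ_{j=0}^{7} e^(−μ) μ^j/j! ≈ 0.2237.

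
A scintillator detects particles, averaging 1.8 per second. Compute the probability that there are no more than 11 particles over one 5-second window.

0.8030

Over the interval, μ = 1.8 × 5 = 9 (a 5-second window = 5 seconds).
P(N ≤ 11) = Σ_{j=0}^{11} e^(−μ) μ^j/j! ≈ 0.8030.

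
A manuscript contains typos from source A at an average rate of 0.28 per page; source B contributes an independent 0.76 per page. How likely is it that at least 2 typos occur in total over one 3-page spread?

Independent Poisson processes superpose: combined rate λ = 0.28 + 0.76 = 1.04 per page.
Over the interval, μ = 1.04 × 3 = 3.12 (a 3-page spread = 3 pages).
P(N ≥ 2) = 1 − P(N ≤ 1) ≈ 0.8181.

0.8181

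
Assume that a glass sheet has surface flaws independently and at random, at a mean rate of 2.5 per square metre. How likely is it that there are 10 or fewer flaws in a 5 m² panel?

0.2971

Over the interval, μ = 2.5 × 5 = 12.5 (a 5 m² panel = 5 square metres).
P(N ≤ 10) = Σ_{j=0}^{10} e^(−μ) μ^j/j! ≈ 0.2971.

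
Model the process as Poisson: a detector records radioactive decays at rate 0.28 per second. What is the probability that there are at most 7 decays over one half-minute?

Over the interval, μ = 0.28 × 30 = 8.4 (a half-minute = 30 seconds).
P(N ≤ 7) = Σ_{j=0}^{7} e^(−μ) μ^j/j! ≈ 0.3987.

0.3987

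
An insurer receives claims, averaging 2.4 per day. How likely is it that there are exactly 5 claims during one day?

With mean μ = 2.4 per day,
P(N = 5) = e^(−μ) μ^5/5! = e^(−2.4) · 2.4^5/120 ≈ 0.0602.

0.0602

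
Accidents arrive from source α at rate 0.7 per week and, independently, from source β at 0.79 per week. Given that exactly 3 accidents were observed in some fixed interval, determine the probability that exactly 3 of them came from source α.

0.1037

Given the total, each event is independently from source α with probability p = λ_α/(λ_α+λ_β) = 0.7/1.49 ≈ 0.4698.
So K ~ Binomial(3, 0.7/1.49): P(K = 3) = C(3,3) · (0.7/1.49)^3 · (0.79/1.49)^0 ≈ 0.1037.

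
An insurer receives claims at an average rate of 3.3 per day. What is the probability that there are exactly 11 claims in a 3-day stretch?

0.1125

Over the interval, μ = 3.3 × 3 = 9.9 (a 3-day stretch = 3 days).
P(N = 11) = e^(−μ) μ^11/11! = e^(−9.9) · 9.9^11/39916800 ≈ 0.1125.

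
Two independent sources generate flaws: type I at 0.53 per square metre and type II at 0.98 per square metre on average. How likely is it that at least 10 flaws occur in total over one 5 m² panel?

Independent Poisson processes superpose: combined rate λ = 0.53 + 0.98 = 1.51 per square metre.
Over the interval, μ = 1.51 × 5 = 7.55 (a 5 m² panel = 5 square metres).
P(N ≥ 10) = 1 − P(N ≤ 9) ≈ 0.2293.

0.2293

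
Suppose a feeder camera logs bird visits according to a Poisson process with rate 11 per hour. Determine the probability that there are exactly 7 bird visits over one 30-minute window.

0.1234

Over the interval, μ = 11 × 0.5 = 5.5 (a 30-minute window = 0.5 hours).
P(N = 7) = e^(−μ) μ^7/7! = e^(−5.5) · 5.5^7/5040 ≈ 0.1234.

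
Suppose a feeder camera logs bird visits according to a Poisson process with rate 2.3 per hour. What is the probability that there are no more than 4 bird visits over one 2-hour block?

Over the interval, μ = 2.3 × 2 = 4.6 (a 2-hour block = 2 hours).
P(N ≤ 4) = Σ_{j=0}^{4} e^(−μ) μ^j/j! ≈ 0.5132.

0.5132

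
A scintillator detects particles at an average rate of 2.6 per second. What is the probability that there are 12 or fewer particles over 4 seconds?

0.7522

Over the interval, μ = 2.6 × 4 = 10.4 (4 seconds).
P(N ≤ 12) = Σ_{j=0}^{12} e^(−μ) μ^j/j! ≈ 0.7522.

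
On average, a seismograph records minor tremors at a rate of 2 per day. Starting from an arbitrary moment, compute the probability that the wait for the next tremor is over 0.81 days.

The wait for the next event is exponential with rate λ = 2 per day.
P(T > 0.81) = e^(−λt) = e^(−2 × 0.81) = e^(−1.62) ≈ 0.1979.

0.1979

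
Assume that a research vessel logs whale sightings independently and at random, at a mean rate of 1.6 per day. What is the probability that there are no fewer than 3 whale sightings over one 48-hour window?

Over the interval, μ = 1.6 × 2 = 3.2 (a 48-hour window = 2 days).
P(N ≥ 3) = 1 − P(N ≤ 2) = 1 − Σ_{j=0}^{2} e^(−μ) μ^j/j! ≈ 0.6201.

0.6201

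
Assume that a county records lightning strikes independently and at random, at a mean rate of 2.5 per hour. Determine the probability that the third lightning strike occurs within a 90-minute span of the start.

0.7229

Over the interval, μ = 2.5 × 1.5 = 3.75 (a 90-minute span = 1.5 hours).
The third arrival falls in the interval iff at least 3 events occur there: P(S_3 ≤ t) = P(N ≥ 3) = 1 − P(N ≤ 2) ≈ 0.7229.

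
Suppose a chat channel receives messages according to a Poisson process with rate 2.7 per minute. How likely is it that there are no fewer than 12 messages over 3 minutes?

Over the interval, μ = 2.7 × 3 = 8.1 (3 minutes).
P(N ≥ 12) = 1 − P(N ≤ 11) = 1 − Σ_{j=0}^{11} e^(−μ) μ^j/j! ≈ 0.1193.

0.1193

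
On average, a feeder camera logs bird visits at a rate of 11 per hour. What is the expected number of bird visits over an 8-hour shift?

88

E[N] = λt = 11 × 8 = 88 (an 8-hour shift = 8 hours).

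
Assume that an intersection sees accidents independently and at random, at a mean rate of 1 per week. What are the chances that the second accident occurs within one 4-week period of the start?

Over the interval, μ = 1 × 4 = 4 (a 4-week period = 4 weeks).
The second arrival falls in the interval iff at least 2 events occur there: P(S_2 ≤ t) = P(N ≥ 2) = 1 − P(N ≤ 1) ≈ 0.9084.

0.9084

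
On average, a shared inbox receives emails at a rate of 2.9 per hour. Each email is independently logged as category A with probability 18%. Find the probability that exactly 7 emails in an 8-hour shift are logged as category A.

0.0675

Thinning: the emails that are logged as category A themselves form a Poisson process with rate 0.18 × 2.9 = 0.522 per hour.
Over the interval, μ = 0.522 × 8 = 4.176 (an 8-hour shift = 8 hours).
P(N = 7) = e^(−4.176) · 4.176^7/7! ≈ 0.0675.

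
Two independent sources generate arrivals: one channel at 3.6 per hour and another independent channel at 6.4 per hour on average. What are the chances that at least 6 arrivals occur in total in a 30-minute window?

0.3840

Independent Poisson processes superpose: combined rate λ = 3.6 + 6.4 = 10 per hour.
Over the interval, μ = 10 × 0.5 = 5 (a 30-minute window = 0.5 hours).
P(N ≥ 6) = 1 − P(N ≤ 5) ≈ 0.3840.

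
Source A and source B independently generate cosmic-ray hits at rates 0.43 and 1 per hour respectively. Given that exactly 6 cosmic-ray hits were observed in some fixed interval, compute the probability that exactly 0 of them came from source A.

Given the total, each event is independently from source A with probability p = λ_A/(λ_A+λ_B) = 0.43/1.43 ≈ 0.3007.
So K ~ Binomial(6, 0.43/1.43): P(K = 0) = C(6,0) · (0.43/1.43)^0 · (1/1.43)^6 ≈ 0.1169.

0.1169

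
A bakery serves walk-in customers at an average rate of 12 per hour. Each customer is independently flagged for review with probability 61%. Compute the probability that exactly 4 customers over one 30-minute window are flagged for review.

Thinning: the customers that are flagged for review themselves form a Poisson process with rate 0.61 × 12 = 7.32 per hour.
Over the interval, μ = 7.32 × 0.5 = 3.66 (a 30-minute window = 0.5 hours).
P(N = 4) = e^(−3.66) · 3.66^4/4! ≈ 0.1924.

0.1924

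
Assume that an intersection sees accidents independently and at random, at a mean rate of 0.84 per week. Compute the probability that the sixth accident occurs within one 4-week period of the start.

Over the interval, μ = 0.84 × 4 = 3.36 (a 4-week period = 4 weeks).
The sixth arrival falls in the interval iff at least 6 events occur there: P(S_6 ≤ t) = P(N ≥ 6) = 1 − P(N ≤ 5) ≈ 0.1245.

0.1245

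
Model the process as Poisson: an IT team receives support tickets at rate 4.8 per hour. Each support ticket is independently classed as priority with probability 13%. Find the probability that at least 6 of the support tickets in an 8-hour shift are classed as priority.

0.3826

Thinning: the support tickets that are classed as priority themselves form a Poisson process with rate 0.13 × 4.8 = 0.624 per hour.
Over the interval, μ = 0.624 × 8 = 4.992 (an 8-hour shift = 8 hours).
P(N ≥ 6) = 1 − P(N ≤ 5) ≈ 0.3826.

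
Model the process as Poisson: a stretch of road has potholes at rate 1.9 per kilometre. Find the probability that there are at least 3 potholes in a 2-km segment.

0.7311

Over the interval, μ = 1.9 × 2 = 3.8 (a 2-km segment = 2 kilometres).
P(N ≥ 3) = 1 − P(N ≤ 2) = 1 − Σ_{j=0}^{2} e^(−μ) μ^j/j! ≈ 0.7311.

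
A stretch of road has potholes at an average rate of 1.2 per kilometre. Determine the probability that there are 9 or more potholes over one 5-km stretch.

0.1528

Over the interval, μ = 1.2 × 5 = 6 (a 5-km stretch = 5 kilometres).
P(N ≥ 9) = 1 − P(N ≤ 8) = 1 − Σ_{j=0}^{8} e^(−μ) μ^j/j! ≈ 0.1528.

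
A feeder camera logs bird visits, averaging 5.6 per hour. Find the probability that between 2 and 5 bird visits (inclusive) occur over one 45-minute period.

0.6752

Over the interval, μ = 5.6 × 0.75 = 4.2 (a 45-minute period = 0.75 hours).
P(2 ≤ N ≤ 5) = Σ_{j=2}^{5} e^(−4.2) · 4.2^j/j! ≈ 0.6752.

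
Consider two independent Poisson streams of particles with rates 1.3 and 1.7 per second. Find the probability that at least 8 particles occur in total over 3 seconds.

Independent Poisson processes superpose: combined rate λ = 1.3 + 1.7 = 3 per second.
Over the interval, μ = 3 × 3 = 9 (3 seconds).
P(N ≥ 8) = 1 − P(N ≤ 7) ≈ 0.6761.

0.6761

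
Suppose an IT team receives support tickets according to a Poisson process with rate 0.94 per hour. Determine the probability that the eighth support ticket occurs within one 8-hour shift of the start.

0.4783

Over the interval, μ = 0.94 × 8 = 7.52 (an 8-hour shift = 8 hours).
The eighth arrival falls in the interval iff at least 8 events occur there: P(S_8 ≤ t) = P(N ≥ 8) = 1 − P(N ≤ 7) ≈ 0.4783.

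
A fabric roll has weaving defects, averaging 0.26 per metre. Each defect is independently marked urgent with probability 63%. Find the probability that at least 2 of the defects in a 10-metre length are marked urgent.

0.4873

Thinning: the defects that are marked urgent themselves form a Poisson process with rate 0.63 × 0.26 = 0.1638 per metre.
Over the interval, μ = 0.1638 × 10 = 1.638 (a 10-metre length = 10 metres).
P(N ≥ 2) = 1 − P(N ≤ 1) ≈ 0.4873.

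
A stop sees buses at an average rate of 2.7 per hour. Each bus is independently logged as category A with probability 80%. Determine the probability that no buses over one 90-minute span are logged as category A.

0.0392

Thinning: the buses that are logged as category A themselves form a Poisson process with rate 0.8 × 2.7 = 2.16 per hour.
Over the interval, μ = 2.16 × 1.5 = 3.24 (a 90-minute span = 1.5 hours).
P(N = 0) = e^(−3.24) · 3.24^0/0! ≈ 0.0392.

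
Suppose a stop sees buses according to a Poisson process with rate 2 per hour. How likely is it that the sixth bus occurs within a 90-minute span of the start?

Over the interval, μ = 2 × 1.5 = 3 (a 90-minute span = 1.5 hours).
The sixth arrival falls in the interval iff at least 6 events occur there: P(S_6 ≤ t) = P(N ≥ 6) = 1 − P(N ≤ 5) ≈ 0.0839.

0.0839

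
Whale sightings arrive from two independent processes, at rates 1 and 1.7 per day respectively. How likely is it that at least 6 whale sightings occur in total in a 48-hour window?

Independent Poisson processes superpose: combined rate λ = 1 + 1.7 = 2.7 per day.
Over the interval, μ = 2.7 × 2 = 5.4 (a 48-hour window = 2 days).
P(N ≥ 6) = 1 − P(N ≤ 5) ≈ 0.4539.

0.4539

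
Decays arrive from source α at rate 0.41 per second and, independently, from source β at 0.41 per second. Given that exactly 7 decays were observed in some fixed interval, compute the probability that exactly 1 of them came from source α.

Given the total, each event is independently from source α with probability p = λ_α/(λ_α+λ_β) = 0.41/0.82 = 0.5000.
So K ~ Binomial(7, 0.41/0.82): P(K = 1) = C(7,1) · (0.41/0.82)^1 · (0.41/0.82)^6 ≈ 0.0547.

0.0547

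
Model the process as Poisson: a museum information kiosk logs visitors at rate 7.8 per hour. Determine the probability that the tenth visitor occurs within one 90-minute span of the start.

Over the interval, μ = 7.8 × 1.5 = 11.7 (a 90-minute span = 1.5 hours).
The tenth arrival falls in the interval iff at least 10 events occur there: P(S_10 ≤ t) = P(N ≥ 10) = 1 − P(N ≤ 9) ≈ 0.7304.

0.7304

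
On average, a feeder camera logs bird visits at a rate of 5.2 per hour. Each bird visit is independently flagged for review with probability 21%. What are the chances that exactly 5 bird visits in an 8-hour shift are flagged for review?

Thinning: the bird visits that are flagged for review themselves form a Poisson process with rate 0.21 × 5.2 = 1.092 per hour.
Over the interval, μ = 1.092 × 8 = 8.736 (an 8-hour shift = 8 hours).
P(N = 5) = e^(−8.736) · 8.736^5/5! ≈ 0.0681.

0.0681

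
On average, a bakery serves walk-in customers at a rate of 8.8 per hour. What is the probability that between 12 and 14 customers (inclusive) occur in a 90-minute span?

0.3214

Over the interval, μ = 8.8 × 1.5 = 13.2 (a 90-minute span = 1.5 hours).
P(12 ≤ N ≤ 14) = Σ_{j=12}^{14} e^(−13.2) · 13.2^j/j! ≈ 0.3214.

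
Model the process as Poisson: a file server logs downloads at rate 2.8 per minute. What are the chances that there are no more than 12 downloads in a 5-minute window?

0.3585

Over the interval, μ = 2.8 × 5 = 14 (a 5-minute window = 5 minutes).
P(N ≤ 12) = Σ_{j=0}^{12} e^(−μ) μ^j/j! ≈ 0.3585.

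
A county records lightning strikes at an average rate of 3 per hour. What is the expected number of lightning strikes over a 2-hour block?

6

E[N] = λt = 3 × 2 = 6 (a 2-hour block = 2 hours).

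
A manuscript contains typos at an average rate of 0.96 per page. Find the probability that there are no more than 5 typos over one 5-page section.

0.6510

Over the interval, μ = 0.96 × 5 = 4.8 (a 5-page section = 5 pages).
P(N ≤ 5) = Σ_{j=0}^{5} e^(−μ) μ^j/j! ≈ 0.6510.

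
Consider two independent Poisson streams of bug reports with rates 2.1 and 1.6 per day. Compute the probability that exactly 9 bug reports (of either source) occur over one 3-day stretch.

0.1065

Independent Poisson processes superpose: combined rate λ = 2.1 + 1.6 = 3.7 per day.
Over the interval, μ = 3.7 × 3 = 11.1 (a 3-day stretch = 3 days).
P(N = 9) = e^(−11.1) · 11.1^9/9! ≈ 0.1065.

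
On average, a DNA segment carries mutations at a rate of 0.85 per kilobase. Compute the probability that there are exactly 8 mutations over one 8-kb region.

0.1263

Over the interval, μ = 0.85 × 8 = 6.8 (an 8-kb region = 8 kilobases).
P(N = 8) = e^(−μ) μ^8/8! = e^(−6.8) · 6.8^8/40320 ≈ 0.1263.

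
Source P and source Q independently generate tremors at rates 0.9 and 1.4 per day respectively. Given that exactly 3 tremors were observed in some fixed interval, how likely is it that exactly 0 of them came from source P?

0.2255

Given the total, each event is independently from source P with probability p = λ_P/(λ_P+λ_Q) = 0.9/2.3 ≈ 0.3913.
So K ~ Binomial(3, 0.9/2.3): P(K = 0) = C(3,0) · (0.9/2.3)^0 · (1.4/2.3)^3 ≈ 0.2255.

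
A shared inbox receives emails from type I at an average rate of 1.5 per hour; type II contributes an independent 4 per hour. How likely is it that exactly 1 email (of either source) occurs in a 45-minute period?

0.0667

Independent Poisson processes superpose: combined rate λ = 1.5 + 4 = 5.5 per hour.
Over the interval, μ = 5.5 × 0.75 = 4.125 (a 45-minute period = 0.75 hours).
P(N = 1) = e^(−4.125) · 4.125^1/1! ≈ 0.0667.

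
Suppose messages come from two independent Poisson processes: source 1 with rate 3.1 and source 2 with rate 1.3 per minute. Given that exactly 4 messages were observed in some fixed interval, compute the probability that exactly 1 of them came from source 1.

Given the total, each event is independently from source 1 with probability p = λ_1/(λ_1+λ_2) = 3.1/4.4 ≈ 0.7045.
So K ~ Binomial(4, 3.1/4.4): P(K = 1) = C(4,1) · (3.1/4.4)^1 · (1.3/4.4)^3 ≈ 0.0727.

0.0727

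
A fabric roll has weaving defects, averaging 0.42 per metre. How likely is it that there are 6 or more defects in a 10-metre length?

Over the interval, μ = 0.42 × 10 = 4.2 (a 10-metre length = 10 metres).
P(N ≥ 6) = 1 − P(N ≤ 5) = 1 − Σ_{j=0}^{5} e^(−μ) μ^j/j! ≈ 0.2469.

0.2469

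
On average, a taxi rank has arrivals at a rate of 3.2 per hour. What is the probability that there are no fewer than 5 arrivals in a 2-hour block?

0.7649

Over the interval, μ = 3.2 × 2 = 6.4 (a 2-hour block = 2 hours).
P(N ≥ 5) = 1 − P(N ≤ 4) = 1 − Σ_{j=0}^{4} e^(−μ) μ^j/j! ≈ 0.7649.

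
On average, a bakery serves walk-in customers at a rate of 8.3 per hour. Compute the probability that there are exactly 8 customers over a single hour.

With mean μ = 8.3 per hour,
P(N = 8) = e^(−μ) μ^8/8! = e^(−8.3) · 8.3^8/40320 ≈ 0.1388.

0.1388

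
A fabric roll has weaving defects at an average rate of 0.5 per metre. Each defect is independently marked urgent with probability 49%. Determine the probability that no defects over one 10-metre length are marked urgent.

0.0863

Thinning: the defects that are marked urgent themselves form a Poisson process with rate 0.49 × 0.5 = 0.245 per metre.
Over the interval, μ = 0.245 × 10 = 2.45 (a 10-metre length = 10 metres).
P(N = 0) = e^(−2.45) · 2.45^0/0! ≈ 0.0863.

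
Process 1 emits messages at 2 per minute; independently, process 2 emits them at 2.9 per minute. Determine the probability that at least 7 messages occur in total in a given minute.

Independent Poisson processes superpose: combined rate λ = 2 + 2.9 = 4.9 per minute.
So μ = 4.9.
P(N ≥ 7) = 1 − P(N ≤ 6) ≈ 0.2233.

0.2233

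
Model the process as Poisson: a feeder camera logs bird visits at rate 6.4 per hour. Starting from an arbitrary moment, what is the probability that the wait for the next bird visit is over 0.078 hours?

The wait for the next event is exponential with rate λ = 6.4 per hour.
P(T > 0.078) = e^(−λt) = e^(−6.4 × 0.078) = e^(−0.4992) ≈ 0.6070.

0.6070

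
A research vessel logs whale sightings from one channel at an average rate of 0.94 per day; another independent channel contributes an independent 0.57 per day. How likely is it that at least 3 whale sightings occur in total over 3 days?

0.8298

Independent Poisson processes superpose: combined rate λ = 0.94 + 0.57 = 1.51 per day.
Over the interval, μ = 1.51 × 3 = 4.53 (3 days).
P(N ≥ 3) = 1 − P(N ≤ 2) ≈ 0.8298.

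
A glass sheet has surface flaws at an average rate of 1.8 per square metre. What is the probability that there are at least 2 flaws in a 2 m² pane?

0.8743

Over the interval, μ = 1.8 × 2 = 3.6 (a 2 m² pane = 2 square metres).
P(N ≥ 2) = 1 − P(N ≤ 1) = 1 − Σ_{j=0}^{1} e^(−μ) μ^j/j! ≈ 0.8743.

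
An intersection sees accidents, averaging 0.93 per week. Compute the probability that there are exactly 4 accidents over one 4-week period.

Over the interval, μ = 0.93 × 4 = 3.72 (a 4-week period = 4 weeks).
P(N = 4) = e^(−μ) μ^4/4! = e^(−3.72) · 3.72^4/24 ≈ 0.1934.

0.1934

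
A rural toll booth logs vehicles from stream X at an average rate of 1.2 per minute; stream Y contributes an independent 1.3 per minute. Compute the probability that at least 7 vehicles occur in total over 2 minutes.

0.2378

Independent Poisson processes superpose: combined rate λ = 1.2 + 1.3 = 2.5 per minute.
Over the interval, μ = 2.5 × 2 = 5 (2 minutes).
P(N ≥ 7) = 1 − P(N ≤ 6) ≈ 0.2378.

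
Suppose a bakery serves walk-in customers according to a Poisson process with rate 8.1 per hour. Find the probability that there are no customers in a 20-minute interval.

0.0672

Over the interval, μ = 8.1 × 1/3 = 2.7 (a 20-minute interval = 1/3 hours).
P(N = 0) = e^(−μ) μ^0/0! = e^(−2.7) · 2.7^0/1 ≈ 0.0672.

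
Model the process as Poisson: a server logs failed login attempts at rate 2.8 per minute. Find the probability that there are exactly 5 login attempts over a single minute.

0.0872

With mean μ = 2.8 per minute,
P(N = 5) = e^(−μ) μ^5/5! = e^(−2.8) · 2.8^5/120 ≈ 0.0872.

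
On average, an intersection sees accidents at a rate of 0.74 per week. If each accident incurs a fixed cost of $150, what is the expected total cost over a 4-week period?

$444

E[N] = 0.74 × 4 = 2.96 (a 4-week period = 4 weeks); E[cost] = 2.96 × $150 = $444.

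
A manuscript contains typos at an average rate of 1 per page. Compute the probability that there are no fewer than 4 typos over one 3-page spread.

Over the interval, μ = 1 × 3 = 3 (a 3-page spread = 3 pages).
P(N ≥ 4) = 1 − P(N ≤ 3) = 1 − Σ_{j=0}^{3} e^(−μ) μ^j/j! ≈ 0.3528.

0.3528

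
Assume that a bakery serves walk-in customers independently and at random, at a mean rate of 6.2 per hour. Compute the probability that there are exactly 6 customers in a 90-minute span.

Over the interval, μ = 6.2 × 1.5 = 9.3 (a 90-minute span = 1.5 hours).
P(N = 6) = e^(−μ) μ^6/6! = e^(−9.3) · 9.3^6/720 ≈ 0.0822.

0.0822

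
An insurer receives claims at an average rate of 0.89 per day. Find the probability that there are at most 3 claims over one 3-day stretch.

Over the interval, μ = 0.89 × 3 = 2.67 (a 3-day stretch = 3 days).
P(N ≤ 3) = Σ_{j=0}^{3} e^(−μ) μ^j/j! ≈ 0.7207.

0.7207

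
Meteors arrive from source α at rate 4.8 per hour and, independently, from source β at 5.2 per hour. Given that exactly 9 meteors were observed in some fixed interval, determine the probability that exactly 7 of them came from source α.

0.0571

Given the total, each event is independently from source α with probability p = λ_α/(λ_α+λ_β) = 4.8/10 = 0.4800.
So K ~ Binomial(9, 4.8/10): P(K = 7) = C(9,7) · (4.8/10)^7 · (5.2/10)^2 ≈ 0.0571.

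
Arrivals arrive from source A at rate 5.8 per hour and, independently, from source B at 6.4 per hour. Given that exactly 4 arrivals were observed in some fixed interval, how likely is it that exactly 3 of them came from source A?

0.2255

Given the total, each event is independently from source A with probability p = λ_A/(λ_A+λ_B) = 5.8/12.2 ≈ 0.4754.
So K ~ Binomial(4, 5.8/12.2): P(K = 3) = C(4,3) · (5.8/12.2)^3 · (6.4/12.2)^1 ≈ 0.2255.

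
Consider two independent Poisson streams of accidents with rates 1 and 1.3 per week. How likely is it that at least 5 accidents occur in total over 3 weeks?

0.8177

Independent Poisson processes superpose: combined rate λ = 1 + 1.3 = 2.3 per week.
Over the interval, μ = 2.3 × 3 = 6.9 (3 weeks).
P(N ≥ 5) = 1 − P(N ≤ 4) ≈ 0.8177.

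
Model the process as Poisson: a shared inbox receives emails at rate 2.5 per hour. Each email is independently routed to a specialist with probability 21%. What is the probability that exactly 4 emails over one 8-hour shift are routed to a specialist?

Thinning: the emails that are routed to a specialist themselves form a Poisson process with rate 0.21 × 2.5 = 0.525 per hour.
Over the interval, μ = 0.525 × 8 = 4.2 (an 8-hour shift = 8 hours).
P(N = 4) = e^(−4.2) · 4.2^4/4! ≈ 0.1944.

0.1944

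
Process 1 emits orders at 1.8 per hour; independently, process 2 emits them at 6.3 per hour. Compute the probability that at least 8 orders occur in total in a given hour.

0.5609

Independent Poisson processes superpose: combined rate λ = 1.8 + 6.3 = 8.1 per hour.
So μ = 8.1.
P(N ≥ 8) = 1 − P(N ≤ 7) ≈ 0.5609.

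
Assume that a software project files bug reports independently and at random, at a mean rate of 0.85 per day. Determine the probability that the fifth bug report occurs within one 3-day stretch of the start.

0.1156

Over the interval, μ = 0.85 × 3 = 2.55 (a 3-day stretch = 3 days).
The fifth arrival falls in the interval iff at least 5 events occur there: P(S_5 ≤ t) = P(N ≥ 5) = 1 − P(N ≤ 4) ≈ 0.1156.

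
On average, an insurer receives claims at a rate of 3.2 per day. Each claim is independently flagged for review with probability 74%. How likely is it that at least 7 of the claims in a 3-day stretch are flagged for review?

Thinning: the claims that are flagged for review themselves form a Poisson process with rate 0.74 × 3.2 = 2.368 per day.
Over the interval, μ = 2.368 × 3 = 7.104 (a 3-day stretch = 3 days).
P(N ≥ 7) = 1 − P(N ≤ 6) ≈ 0.5657.

0.5657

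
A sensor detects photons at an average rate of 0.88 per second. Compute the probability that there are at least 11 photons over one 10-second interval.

0.2706

Over the interval, μ = 0.88 × 10 = 8.8 (a 10-second interval = 10 seconds).
P(N ≥ 11) = 1 − P(N ≤ 10) = 1 − Σ_{j=0}^{10} e^(−μ) μ^j/j! ≈ 0.2706.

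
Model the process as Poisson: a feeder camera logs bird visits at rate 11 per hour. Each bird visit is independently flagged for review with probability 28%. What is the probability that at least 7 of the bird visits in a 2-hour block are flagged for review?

0.4194

Thinning: the bird visits that are flagged for review themselves form a Poisson process with rate 0.28 × 11 = 3.08 per hour.
Over the interval, μ = 3.08 × 2 = 6.16 (a 2-hour block = 2 hours).
P(N ≥ 7) = 1 − P(N ≤ 6) ≈ 0.4194.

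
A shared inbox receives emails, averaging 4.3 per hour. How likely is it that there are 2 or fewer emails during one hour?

With mean μ = 4.3 per hour,
P(N ≤ 2) = Σ_{j=0}^{2} e^(−μ) μ^j/j! ≈ 0.1974.

0.1974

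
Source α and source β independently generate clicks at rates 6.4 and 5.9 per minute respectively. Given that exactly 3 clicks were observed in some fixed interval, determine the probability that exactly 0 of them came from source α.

Given the total, each event is independently from source α with probability p = λ_α/(λ_α+λ_β) = 6.4/12.3 ≈ 0.5203.
So K ~ Binomial(3, 6.4/12.3): P(K = 0) = C(3,0) · (6.4/12.3)^0 · (5.9/12.3)^3 ≈ 0.1104.

0.1104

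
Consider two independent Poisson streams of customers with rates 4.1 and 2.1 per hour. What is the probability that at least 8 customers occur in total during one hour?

Independent Poisson processes superpose: combined rate λ = 4.1 + 2.1 = 6.2 per hour.
So μ = 6.2.
P(N ≥ 8) = 1 − P(N ≤ 7) ≈ 0.2840.

0.2840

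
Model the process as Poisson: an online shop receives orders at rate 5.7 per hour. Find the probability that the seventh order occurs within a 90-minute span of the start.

Over the interval, μ = 5.7 × 1.5 = 8.55 (a 90-minute span = 1.5 hours).
The seventh arrival falls in the interval iff at least 7 events occur there: P(S_7 ≤ t) = P(N ≥ 7) = 1 − P(N ≤ 6) ≈ 0.7491.

0.7491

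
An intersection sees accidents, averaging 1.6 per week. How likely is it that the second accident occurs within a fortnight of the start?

Over the interval, μ = 1.6 × 2 = 3.2 (a fortnight = 2 weeks).
The second arrival falls in the interval iff at least 2 events occur there: P(S_2 ≤ t) = P(N ≥ 2) = 1 − P(N ≤ 1) ≈ 0.8288.

0.8288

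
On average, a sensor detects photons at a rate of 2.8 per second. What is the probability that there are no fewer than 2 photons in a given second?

With mean μ = 2.8 per second,
P(N ≥ 2) = 1 − P(N ≤ 1) = 1 − Σ_{j=0}^{1} e^(−μ) μ^j/j! ≈ 0.7689.

0.7689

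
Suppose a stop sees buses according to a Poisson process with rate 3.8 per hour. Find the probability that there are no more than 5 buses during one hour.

0.8156

With mean μ = 3.8 per hour,
P(N ≤ 5) = Σ_{j=0}^{5} e^(−μ) μ^j/j! ≈ 0.8156.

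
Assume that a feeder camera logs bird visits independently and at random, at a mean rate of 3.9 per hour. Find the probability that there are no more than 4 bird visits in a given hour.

With mean μ = 3.9 per hour,
P(N ≤ 4) = Σ_{j=0}^{4} e^(−μ) μ^j/j! ≈ 0.6484.

0.6484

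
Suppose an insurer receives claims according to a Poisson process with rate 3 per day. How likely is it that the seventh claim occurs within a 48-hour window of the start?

0.3937

Over the interval, μ = 3 × 2 = 6 (a 48-hour window = 2 days).
The seventh arrival falls in the interval iff at least 7 events occur there: P(S_7 ≤ t) = P(N ≥ 7) = 1 − P(N ≤ 6) ≈ 0.3937.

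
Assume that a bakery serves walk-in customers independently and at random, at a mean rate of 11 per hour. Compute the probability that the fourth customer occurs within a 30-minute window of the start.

0.7983

Over the interval, μ = 11 × 0.5 = 5.5 (a 30-minute window = 0.5 hours).
The fourth arrival falls in the interval iff at least 4 events occur there: P(S_4 ≤ t) = P(N ≥ 4) = 1 − P(N ≤ 3) ≈ 0.7983.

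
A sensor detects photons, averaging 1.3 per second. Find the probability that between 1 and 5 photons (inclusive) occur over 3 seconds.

Over the interval, μ = 1.3 × 3 = 3.9 (3 seconds).
P(1 ≤ N ≤ 5) = Σ_{j=1}^{5} e^(−3.9) · 3.9^j/j! ≈ 0.7803.

0.7803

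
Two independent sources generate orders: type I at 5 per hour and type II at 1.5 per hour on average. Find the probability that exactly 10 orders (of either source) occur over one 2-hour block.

0.0859

Independent Poisson processes superpose: combined rate λ = 5 + 1.5 = 6.5 per hour.
Over the interval, μ = 6.5 × 2 = 13 (a 2-hour block = 2 hours).
P(N = 10) = e^(−13) · 13^10/10! ≈ 0.0859.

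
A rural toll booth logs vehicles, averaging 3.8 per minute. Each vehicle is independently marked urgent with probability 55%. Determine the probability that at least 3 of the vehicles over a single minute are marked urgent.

0.3477

Thinning: the vehicles that are marked urgent themselves form a Poisson process with rate 0.55 × 3.8 = 2.09 per minute.
So μ = 2.09.
P(N ≥ 3) = 1 − P(N ≤ 2) ≈ 0.3477.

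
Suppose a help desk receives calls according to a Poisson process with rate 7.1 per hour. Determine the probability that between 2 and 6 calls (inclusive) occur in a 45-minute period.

Over the interval, μ = 7.1 × 0.75 = 5.325 (a 45-minute period = 0.75 hours).
P(2 ≤ N ≤ 6) = Σ_{j=2}^{6} e^(−5.325) · 5.325^j/j! ≈ 0.6825.

0.6825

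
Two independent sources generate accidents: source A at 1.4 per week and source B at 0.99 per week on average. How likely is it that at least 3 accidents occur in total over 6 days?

0.3365

Independent Poisson processes superpose: combined rate λ = 1.4 + 0.99 = 2.39 per week.
Over the interval, μ = 2.39 × 6/7 ≈ 2.04857 (6 days = 6/7 weeks).
P(N ≥ 3) = 1 − P(N ≤ 2) ≈ 0.3365.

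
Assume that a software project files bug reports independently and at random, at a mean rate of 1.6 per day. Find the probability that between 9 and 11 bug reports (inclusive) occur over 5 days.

Over the interval, μ = 1.6 × 5 = 8 (5 days).
P(9 ≤ N ≤ 11) = Σ_{j=9}^{11} e^(−8) · 8^j/j! ≈ 0.2955.

0.2955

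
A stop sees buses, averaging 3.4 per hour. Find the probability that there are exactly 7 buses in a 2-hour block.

0.1486

Over the interval, μ = 3.4 × 2 = 6.8 (a 2-hour block = 2 hours).
P(N = 7) = e^(−μ) μ^7/7! = e^(−6.8) · 6.8^7/5040 ≈ 0.1486.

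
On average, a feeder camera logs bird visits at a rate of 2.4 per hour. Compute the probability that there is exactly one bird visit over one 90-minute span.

0.0984

Over the interval, μ = 2.4 × 1.5 = 3.6 (a 90-minute span = 1.5 hours).
P(N = 1) = e^(−μ) μ^1/1! = e^(−3.6) · 3.6^1/1 ≈ 0.0984.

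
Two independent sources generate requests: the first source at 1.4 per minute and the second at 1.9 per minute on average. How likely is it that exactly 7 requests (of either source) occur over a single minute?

Independent Poisson processes superpose: combined rate λ = 1.4 + 1.9 = 3.3 per minute.
So μ = 3.3.
P(N = 7) = e^(−3.3) · 3.3^7/7! ≈ 0.0312.

0.0312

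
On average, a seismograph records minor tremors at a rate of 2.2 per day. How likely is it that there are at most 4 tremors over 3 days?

Over the interval, μ = 2.2 × 3 = 6.6 (3 days).
P(N ≤ 4) = Σ_{j=0}^{4} e^(−μ) μ^j/j! ≈ 0.2127.

0.2127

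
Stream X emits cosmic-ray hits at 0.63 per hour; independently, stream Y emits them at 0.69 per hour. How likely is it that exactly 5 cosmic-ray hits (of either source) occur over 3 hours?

Independent Poisson processes superpose: combined rate λ = 0.63 + 0.69 = 1.32 per hour.
Over the interval, μ = 1.32 × 3 = 3.96 (3 hours).
P(N = 5) = e^(−3.96) · 3.96^5/5! ≈ 0.1547.

0.1547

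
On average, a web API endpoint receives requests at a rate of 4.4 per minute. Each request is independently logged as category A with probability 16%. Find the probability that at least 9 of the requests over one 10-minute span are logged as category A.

Thinning: the requests that are logged as category A themselves form a Poisson process with rate 0.16 × 4.4 = 0.704 per minute.
Over the interval, μ = 0.704 × 10 = 7.04 (a 10-minute span = 10 minutes).
P(N ≥ 9) = 1 − P(N ≤ 8) ≈ 0.2761.

0.2761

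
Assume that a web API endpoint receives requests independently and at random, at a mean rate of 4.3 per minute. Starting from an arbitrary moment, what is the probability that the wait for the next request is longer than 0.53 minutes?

0.1024

The wait for the next event is exponential with rate λ = 4.3 per minute.
P(T > 0.53) = e^(−λt) = e^(−4.3 × 0.53) = e^(−2.279) ≈ 0.1024.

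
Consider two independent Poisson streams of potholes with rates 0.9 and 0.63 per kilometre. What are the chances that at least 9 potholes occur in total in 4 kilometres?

Independent Poisson processes superpose: combined rate λ = 0.9 + 0.63 = 1.53 per kilometre.
Over the interval, μ = 1.53 × 4 = 6.12 (4 kilometres).
P(N ≥ 9) = 1 − P(N ≤ 8) ≈ 0.1654.

0.1654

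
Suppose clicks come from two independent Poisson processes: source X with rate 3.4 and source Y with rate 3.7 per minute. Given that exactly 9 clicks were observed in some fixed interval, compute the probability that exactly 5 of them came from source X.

0.2340

Given the total, each event is independently from source X with probability p = λ_X/(λ_X+λ_Y) = 3.4/7.1 ≈ 0.4789.
So K ~ Binomial(9, 3.4/7.1): P(K = 5) = C(9,5) · (3.4/7.1)^5 · (3.7/7.1)^4 ≈ 0.2340.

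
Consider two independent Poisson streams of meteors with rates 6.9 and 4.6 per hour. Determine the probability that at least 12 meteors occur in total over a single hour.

Independent Poisson processes superpose: combined rate λ = 6.9 + 4.6 = 11.5 per hour.
So μ = 11.5.
P(N ≥ 12) = 1 − P(N ≤ 11) ≈ 0.4802.

0.4802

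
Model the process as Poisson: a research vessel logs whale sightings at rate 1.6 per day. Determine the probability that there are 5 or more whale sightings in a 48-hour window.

0.2194

Over the interval, μ = 1.6 × 2 = 3.2 (a 48-hour window = 2 days).
P(N ≥ 5) = 1 − P(N ≤ 4) = 1 − Σ_{j=0}^{4} e^(−μ) μ^j/j! ≈ 0.2194.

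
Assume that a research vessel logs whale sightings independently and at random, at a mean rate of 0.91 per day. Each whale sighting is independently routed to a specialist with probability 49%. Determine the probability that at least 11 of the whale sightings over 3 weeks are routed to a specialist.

0.3379

Thinning: the whale sightings that are routed to a specialist themselves form a Poisson process with rate 0.49 × 0.91 = 0.4459 per day.
Over the interval, μ = 0.4459 × 21 = 9.3639 (3 weeks = 21 days).
P(N ≥ 11) = 1 − P(N ≤ 10) ≈ 0.3379.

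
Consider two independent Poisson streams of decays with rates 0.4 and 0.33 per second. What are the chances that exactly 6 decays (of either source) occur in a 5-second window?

0.0854

Independent Poisson processes superpose: combined rate λ = 0.4 + 0.33 = 0.73 per second.
Over the interval, μ = 0.73 × 5 = 3.65 (a 5-second window = 5 seconds).
P(N = 6) = e^(−3.65) · 3.65^6/6! ≈ 0.0854.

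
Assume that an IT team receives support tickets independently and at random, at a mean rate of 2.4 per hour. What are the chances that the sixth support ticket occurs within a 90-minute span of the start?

0.1559

Over the interval, μ = 2.4 × 1.5 = 3.6 (a 90-minute span = 1.5 hours).
The sixth arrival falls in the interval iff at least 6 events occur there: P(S_6 ≤ t) = P(N ≥ 6) = 1 − P(N ≤ 5) ≈ 0.1559.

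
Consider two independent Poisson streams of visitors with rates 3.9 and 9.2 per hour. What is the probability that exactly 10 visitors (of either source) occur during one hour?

Independent Poisson processes superpose: combined rate λ = 3.9 + 9.2 = 13.1 per hour.
So μ = 13.1.
P(N = 10) = e^(−13.1) · 13.1^10/10! ≈ 0.0839.

0.0839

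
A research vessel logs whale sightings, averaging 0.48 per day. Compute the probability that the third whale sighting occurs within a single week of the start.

Over the interval, μ = 0.48 × 7 = 3.36 (a week = 7 days).
The third arrival falls in the interval iff at least 3 events occur there: P(S_3 ≤ t) = P(N ≥ 3) = 1 − P(N ≤ 2) ≈ 0.6525.

0.6525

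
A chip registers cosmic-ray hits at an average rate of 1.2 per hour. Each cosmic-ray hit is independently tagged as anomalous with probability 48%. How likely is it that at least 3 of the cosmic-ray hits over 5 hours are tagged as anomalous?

0.5494

Thinning: the cosmic-ray hits that are tagged as anomalous themselves form a Poisson process with rate 0.48 × 1.2 = 0.576 per hour.
Over the interval, μ = 0.576 × 5 = 2.88 (5 hours).
P(N ≥ 3) = 1 − P(N ≤ 2) ≈ 0.5494.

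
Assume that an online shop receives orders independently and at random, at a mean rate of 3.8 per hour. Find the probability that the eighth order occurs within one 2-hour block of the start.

0.4900

Over the interval, μ = 3.8 × 2 = 7.6 (a 2-hour block = 2 hours).
The eighth arrival falls in the interval iff at least 8 events occur there: P(S_8 ≤ t) = P(N ≥ 8) = 1 − P(N ≤ 7) ≈ 0.4900.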